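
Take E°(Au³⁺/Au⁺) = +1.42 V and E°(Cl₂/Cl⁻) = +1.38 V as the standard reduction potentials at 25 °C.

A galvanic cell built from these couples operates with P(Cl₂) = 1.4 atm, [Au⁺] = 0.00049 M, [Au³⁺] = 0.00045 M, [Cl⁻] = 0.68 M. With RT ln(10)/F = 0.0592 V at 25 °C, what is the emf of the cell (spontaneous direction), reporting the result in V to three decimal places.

Au³⁺/Au⁺ is the cathode (higher E°), Cl₂/Cl⁻ the anode: E°cell = +1.42 − (+1.38) = +0.04 V, n = 2.
Overall: Au³⁺(aq) + 2 Cl⁻(aq) → Au⁺(aq) + Cl₂(g)
Q = [Au⁺]·P(Cl₂) / ([Au³⁺]·[Cl⁻]^2); log Q = 0.518.
E = E° − (0.0592/n) log Q = +0.04 − (0.0592/2)(0.518) = +0.025 V.

+0.025 V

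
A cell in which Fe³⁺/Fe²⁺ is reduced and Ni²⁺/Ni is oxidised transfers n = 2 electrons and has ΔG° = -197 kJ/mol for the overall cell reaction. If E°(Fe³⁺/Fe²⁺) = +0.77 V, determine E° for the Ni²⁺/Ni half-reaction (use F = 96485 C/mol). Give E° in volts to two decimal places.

E°cell = −ΔG°/(nF) = −(-197×10³)/((2)(96485)) = +1.021 V.
Since Fe³⁺/Fe²⁺ is the cathode and Ni²⁺/Ni the anode, E°cell = E°(Fe³⁺/Fe²⁺) − E°(Ni²⁺/Ni).
So E°(Ni²⁺/Ni) = E°(Fe³⁺/Fe²⁺) − E°cell = (+0.77) − (+1.021) = -0.25 V.

-0.25 V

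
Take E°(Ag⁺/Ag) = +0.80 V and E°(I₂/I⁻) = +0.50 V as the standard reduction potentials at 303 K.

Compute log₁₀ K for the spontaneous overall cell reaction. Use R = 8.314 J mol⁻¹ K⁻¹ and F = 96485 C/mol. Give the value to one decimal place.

10.0

Cathode: Ag⁺/Ag; anode: I₂/I⁻. E°cell = (+0.80) − (+0.50) = +0.30 V, with n = 2.
ΔG° = −nFE° = −RT ln K, so ln K = nFE°/(RT) = (2)(96485)(+0.30) / ((8.314)(303)) = 22.980.
log₁₀ K = 22.980 / ln 10 = 10.0.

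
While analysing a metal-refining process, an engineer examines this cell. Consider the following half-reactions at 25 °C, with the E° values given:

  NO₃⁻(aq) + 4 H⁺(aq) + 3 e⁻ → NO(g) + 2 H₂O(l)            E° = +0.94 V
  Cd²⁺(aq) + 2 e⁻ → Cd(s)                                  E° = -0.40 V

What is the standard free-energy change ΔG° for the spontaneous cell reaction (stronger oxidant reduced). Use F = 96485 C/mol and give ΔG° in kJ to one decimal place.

-775.7 kJ

NO₃⁻/NO (E° = +0.94 V) is the cathode; Cd²⁺/Cd (E° = -0.40 V) is the anode, so E°cell = +1.34 V.
Balancing electrons gives n = 6 (lcm of 3 and 2).
ΔG° = −nFE° = −(6)(96485)(+1.34) = -775,739 J = -775.7 kJ.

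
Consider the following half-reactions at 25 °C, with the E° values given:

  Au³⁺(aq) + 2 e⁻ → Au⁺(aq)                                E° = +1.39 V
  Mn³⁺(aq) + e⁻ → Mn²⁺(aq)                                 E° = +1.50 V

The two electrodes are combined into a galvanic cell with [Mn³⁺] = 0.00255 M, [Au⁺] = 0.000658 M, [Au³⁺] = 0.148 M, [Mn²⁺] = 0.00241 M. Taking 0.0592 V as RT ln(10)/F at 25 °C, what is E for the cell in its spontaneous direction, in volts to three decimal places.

+0.042 V

Mn³⁺/Mn²⁺ is the cathode (higher E°), Au³⁺/Au⁺ the anode: E°cell = +1.50 − (+1.39) = +0.11 V, n = 2.
Overall: 2 Mn³⁺(aq) + Au⁺(aq) → 2 Mn²⁺(aq) + Au³⁺(aq)
Q = [Mn²⁺]^2·[Au³⁺] / ([Mn³⁺]^2·[Au⁺]); log Q = 2.303.
E = E° − (0.0592/n) log Q = +0.11 − (0.0592/2)(2.303) = +0.042 V.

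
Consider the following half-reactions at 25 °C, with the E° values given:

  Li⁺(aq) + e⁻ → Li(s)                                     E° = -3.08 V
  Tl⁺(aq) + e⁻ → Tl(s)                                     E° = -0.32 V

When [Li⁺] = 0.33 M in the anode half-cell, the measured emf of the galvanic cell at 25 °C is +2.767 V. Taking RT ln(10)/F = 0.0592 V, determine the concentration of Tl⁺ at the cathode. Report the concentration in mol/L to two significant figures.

0.43 M

Tl⁺/Tl is the cathode, Li⁺/Li the anode: E°cell = +2.76 V, n = 1.
Overall reaction: Tl⁺(aq) + Li(s) → Tl(s) + Li⁺(aq); Q = [Li⁺]^1/[Tl⁺]^1.
From E = E° − (0.0592/n) log Q: log Q = (E° − E)·n/0.0592 = (+2.76 − (+2.767))·1/0.0592 = -0.1182.
So 1·log[Tl⁺] = 1·log(0.33) − log Q = -0.4815 − (-0.1182) = -0.3633; [Tl⁺] = 10^(-0.3633) ≈ 0.43 M.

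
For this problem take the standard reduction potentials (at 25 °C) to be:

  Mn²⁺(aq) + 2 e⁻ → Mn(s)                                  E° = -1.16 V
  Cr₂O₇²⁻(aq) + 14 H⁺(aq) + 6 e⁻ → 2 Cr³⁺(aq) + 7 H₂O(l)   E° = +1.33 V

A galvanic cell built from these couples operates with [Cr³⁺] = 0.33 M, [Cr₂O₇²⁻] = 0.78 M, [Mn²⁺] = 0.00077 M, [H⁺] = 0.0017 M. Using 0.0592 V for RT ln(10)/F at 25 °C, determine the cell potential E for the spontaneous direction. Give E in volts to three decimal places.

+2.208 V

Cr₂O₇²⁻/Cr³⁺ is the cathode (higher E°), Mn²⁺/Mn the anode: E°cell = +1.33 − (-1.16) = +2.49 V, n = 6.
Overall: Cr₂O₇²⁻(aq) + 14 H⁺(aq) + 3 Mn(s) → 2 Cr³⁺(aq) + 7 H₂O(l) + 3 Mn²⁺(aq)
Q = [Cr³⁺]^2·[Mn²⁺]^3 / ([Cr₂O₇²⁻]·[H⁺]^14); log Q = 28.578.
E = E° − (0.0592/n) log Q = +2.49 − (0.0592/6)(28.578) = +2.208 V.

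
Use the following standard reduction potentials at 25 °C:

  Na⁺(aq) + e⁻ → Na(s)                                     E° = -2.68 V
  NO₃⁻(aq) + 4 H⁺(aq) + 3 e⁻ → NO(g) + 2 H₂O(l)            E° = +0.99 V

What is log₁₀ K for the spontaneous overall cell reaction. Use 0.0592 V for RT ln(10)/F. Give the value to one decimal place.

Cathode: NO₃⁻/NO; anode: Na⁺/Na. E°cell = +3.67 V, n = 3.
log K = nE°cell / 0.0592 = (3)(+3.67) / 0.0592 = 186.0.

186.0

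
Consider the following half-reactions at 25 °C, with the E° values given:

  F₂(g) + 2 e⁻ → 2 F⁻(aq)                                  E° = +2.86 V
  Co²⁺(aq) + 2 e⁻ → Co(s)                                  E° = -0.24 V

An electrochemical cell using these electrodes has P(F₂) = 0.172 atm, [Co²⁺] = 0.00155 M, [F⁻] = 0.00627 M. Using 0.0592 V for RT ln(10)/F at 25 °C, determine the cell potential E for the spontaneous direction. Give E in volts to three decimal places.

F₂/F⁻ is the cathode (higher E°), Co²⁺/Co the anode: E°cell = +2.86 − (-0.24) = +3.10 V, n = 2.
Overall: F₂(g) + Co(s) → 2 F⁻(aq) + Co²⁺(aq)
Q = [F⁻]^2·[Co²⁺] / (P(F₂)); log Q = -6.451.
E = E° − (0.0592/n) log Q = +3.10 − (0.0592/2)(-6.451) = +3.291 V.

+3.291 V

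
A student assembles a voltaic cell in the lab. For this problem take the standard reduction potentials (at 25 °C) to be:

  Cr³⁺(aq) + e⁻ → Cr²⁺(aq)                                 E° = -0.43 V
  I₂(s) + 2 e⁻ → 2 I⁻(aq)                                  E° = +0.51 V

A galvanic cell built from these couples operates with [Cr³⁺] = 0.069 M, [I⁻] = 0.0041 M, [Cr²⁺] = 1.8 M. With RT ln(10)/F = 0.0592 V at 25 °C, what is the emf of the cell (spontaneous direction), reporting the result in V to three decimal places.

I₂/I⁻ is the cathode (higher E°), Cr³⁺/Cr²⁺ the anode: E°cell = +0.51 − (-0.43) = +0.94 V, n = 2.
Overall: I₂(s) + 2 Cr²⁺(aq) → 2 I⁻(aq) + 2 Cr³⁺(aq)
Q = [I⁻]^2·[Cr³⁺]^2 / ([Cr²⁺]^2); log Q = -7.607.
E = E° − (0.0592/n) log Q = +0.94 − (0.0592/2)(-7.607) = +1.165 V.

+1.165 V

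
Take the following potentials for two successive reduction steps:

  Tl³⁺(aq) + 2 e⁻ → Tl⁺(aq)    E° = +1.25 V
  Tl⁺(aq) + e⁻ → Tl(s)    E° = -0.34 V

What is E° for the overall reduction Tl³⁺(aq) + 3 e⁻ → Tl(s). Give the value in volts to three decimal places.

+0.720 V

Adding the free-energy changes (−nFE°) of the two steps gives −n₃FE°₃ = −n₁FE°₁ − n₂FE°₂.
E°₃ = (2×+1.25 + 1×-0.34) / 3 = (+2.160) / 3 = +0.720 V.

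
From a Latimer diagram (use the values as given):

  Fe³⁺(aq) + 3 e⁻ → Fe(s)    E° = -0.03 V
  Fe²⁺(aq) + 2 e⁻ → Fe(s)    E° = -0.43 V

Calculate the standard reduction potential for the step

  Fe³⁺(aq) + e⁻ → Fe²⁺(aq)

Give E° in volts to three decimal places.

+0.770 V

Sequential free energies add, so n₃E°₃ = n₁E°₁ + n₂E°₂.
With n₃ = 3, and the known step contributing 2×(-0.43) V, the unknown satisfies 1·E° = 3×(-0.03) − 2×(-0.43) = +0.770.
E° = +0.770 / 1 = +0.770 V.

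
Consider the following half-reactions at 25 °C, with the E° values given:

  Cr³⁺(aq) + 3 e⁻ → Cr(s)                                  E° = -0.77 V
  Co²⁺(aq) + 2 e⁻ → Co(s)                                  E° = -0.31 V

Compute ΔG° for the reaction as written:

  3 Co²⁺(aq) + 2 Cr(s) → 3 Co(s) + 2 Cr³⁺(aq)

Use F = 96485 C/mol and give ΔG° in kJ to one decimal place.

As written, Co²⁺/Co is reduced (cathode) and Cr³⁺/Cr is oxidised (anode), so E°cell = (-0.31) − (-0.77) = +0.46 V.
Balancing electrons gives n = 6.
ΔG° = −nFE° = −(6)(96485)(+0.46) = -266,299 J = -266.3 kJ.

-266.3 kJ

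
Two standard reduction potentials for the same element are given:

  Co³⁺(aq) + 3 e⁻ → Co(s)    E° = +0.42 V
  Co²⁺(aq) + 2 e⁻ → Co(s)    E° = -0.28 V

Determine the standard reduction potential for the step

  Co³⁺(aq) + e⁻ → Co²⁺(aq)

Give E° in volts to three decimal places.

Sequential free energies add, so n₃E°₃ = n₁E°₁ + n₂E°₂.
With n₃ = 3, and the known step contributing 2×(-0.28) V, the unknown satisfies 1·E° = 3×(+0.42) − 2×(-0.28) = +1.820.
E° = +1.820 / 1 = +1.820 V.

+1.820 V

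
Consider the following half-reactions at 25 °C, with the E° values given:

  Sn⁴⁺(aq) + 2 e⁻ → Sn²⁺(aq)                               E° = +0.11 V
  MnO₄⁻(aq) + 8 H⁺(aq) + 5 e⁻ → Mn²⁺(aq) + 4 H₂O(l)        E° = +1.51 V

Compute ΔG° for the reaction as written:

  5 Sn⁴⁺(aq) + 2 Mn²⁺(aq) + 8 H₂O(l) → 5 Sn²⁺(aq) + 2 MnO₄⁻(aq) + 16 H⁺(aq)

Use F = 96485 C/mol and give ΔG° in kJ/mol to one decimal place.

As written, Sn⁴⁺/Sn²⁺ is reduced (cathode) and MnO₄⁻/Mn²⁺ is oxidised (anode), so E°cell = (+0.11) − (+1.51) = -1.40 V.
Balancing electrons gives n = 10.
ΔG° = −nFE° = −(10)(96485)(-1.40) = 1,350,790 J = +1350.8 kJ/mol.

+1350.8 kJ/mol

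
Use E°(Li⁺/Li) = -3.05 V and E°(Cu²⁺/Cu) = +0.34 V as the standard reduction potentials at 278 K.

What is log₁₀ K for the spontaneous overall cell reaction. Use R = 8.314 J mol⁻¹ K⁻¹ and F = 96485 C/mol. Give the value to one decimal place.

122.9

Cathode: Cu²⁺/Cu; anode: Li⁺/Li. E°cell = (+0.34) − (-3.05) = +3.39 V, with n = 2.
ΔG° = −nFE° = −RT ln K, so ln K = nFE°/(RT) = (2)(96485)(+3.39) / ((8.314)(278)) = 283.031.
log₁₀ K = 283.031 / ln 10 = 122.9.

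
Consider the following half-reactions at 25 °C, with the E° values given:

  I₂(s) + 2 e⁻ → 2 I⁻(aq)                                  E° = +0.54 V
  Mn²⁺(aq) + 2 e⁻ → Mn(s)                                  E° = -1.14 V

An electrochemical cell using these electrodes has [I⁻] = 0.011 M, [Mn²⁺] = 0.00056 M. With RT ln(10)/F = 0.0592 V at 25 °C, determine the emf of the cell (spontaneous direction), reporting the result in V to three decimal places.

I₂/I⁻ is the cathode (higher E°), Mn²⁺/Mn the anode: E°cell = +0.54 − (-1.14) = +1.68 V, n = 2.
Overall: I₂(s) + Mn(s) → 2 I⁻(aq) + Mn²⁺(aq)
Q = [I⁻]^2·[Mn²⁺]; log Q = -7.169.
E = E° − (0.0592/n) log Q = +1.68 − (0.0592/2)(-7.169) = +1.892 V.

+1.892 V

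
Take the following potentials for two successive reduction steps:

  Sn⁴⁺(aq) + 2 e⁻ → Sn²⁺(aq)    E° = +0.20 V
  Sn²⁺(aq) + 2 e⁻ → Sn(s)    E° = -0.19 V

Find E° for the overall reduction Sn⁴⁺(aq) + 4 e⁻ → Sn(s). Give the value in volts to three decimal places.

+0.005 V

Since ΔG° = −nFE° is additive over sequential reductions, n₃E°₃ = n₁E°₁ + n₂E°₂.
E°₃ = (2×+0.20 + 2×-0.19) / 4 = (+0.020) / 4 = +0.005 V.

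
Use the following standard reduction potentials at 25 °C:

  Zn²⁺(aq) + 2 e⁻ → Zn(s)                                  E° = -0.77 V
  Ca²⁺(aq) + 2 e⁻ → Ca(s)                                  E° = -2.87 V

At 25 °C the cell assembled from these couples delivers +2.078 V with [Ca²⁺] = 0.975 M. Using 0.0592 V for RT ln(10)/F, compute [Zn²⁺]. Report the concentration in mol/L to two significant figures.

0.18 M

Zn²⁺/Zn is the cathode, Ca²⁺/Ca the anode: E°cell = +2.10 V, n = 2.
Overall reaction: Zn²⁺(aq) + Ca(s) → Zn(s) + Ca²⁺(aq); Q = [Ca²⁺]^1/[Zn²⁺]^1.
From E = E° − (0.0592/n) log Q: log Q = (E° − E)·n/0.0592 = (+2.10 − (+2.078))·2/0.0592 = 0.7432.
So 1·log[Zn²⁺] = 1·log(0.975) − log Q = -0.0110 − (0.7432) = -0.7542; [Zn²⁺] = 10^(-0.7542) ≈ 0.18 M.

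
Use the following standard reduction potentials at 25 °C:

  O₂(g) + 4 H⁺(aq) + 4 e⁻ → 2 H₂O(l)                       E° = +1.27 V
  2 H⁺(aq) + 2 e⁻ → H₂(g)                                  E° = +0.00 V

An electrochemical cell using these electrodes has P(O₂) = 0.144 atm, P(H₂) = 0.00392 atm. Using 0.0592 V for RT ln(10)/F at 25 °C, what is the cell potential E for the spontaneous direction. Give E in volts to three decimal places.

O₂/H₂O is the cathode (higher E°), H⁺/H₂ the anode: E°cell = +1.27 − (+0.00) = +1.27 V, n = 4.
Overall: O₂(g) + 2 H₂(g) → 2 H₂O(l)
Q = 1 / (P(O₂)·P(H₂)^2); log Q = 5.655.
E = E° − (0.0592/n) log Q = +1.27 − (0.0592/4)(5.655) = +1.186 V.

+1.186 V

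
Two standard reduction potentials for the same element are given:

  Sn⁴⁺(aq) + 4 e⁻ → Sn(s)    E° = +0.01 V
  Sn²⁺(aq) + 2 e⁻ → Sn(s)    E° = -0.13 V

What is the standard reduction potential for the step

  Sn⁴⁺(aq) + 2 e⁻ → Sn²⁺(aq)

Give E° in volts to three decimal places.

+0.150 V

Sequential free energies add, so n₃E°₃ = n₁E°₁ + n₂E°₂.
With n₃ = 4, and the known step contributing 2×(-0.13) V, the unknown satisfies 2·E° = 4×(+0.01) − 2×(-0.13) = +0.300.
E° = +0.300 / 2 = +0.150 V.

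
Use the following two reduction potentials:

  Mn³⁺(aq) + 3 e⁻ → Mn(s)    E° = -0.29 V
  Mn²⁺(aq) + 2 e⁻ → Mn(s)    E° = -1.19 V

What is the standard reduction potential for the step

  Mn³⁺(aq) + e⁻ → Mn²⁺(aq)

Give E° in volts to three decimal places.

Sequential free energies add, so n₃E°₃ = n₁E°₁ + n₂E°₂.
With n₃ = 3, and the known step contributing 2×(-1.19) V, the unknown satisfies 1·E° = 3×(-0.29) − 2×(-1.19) = +1.510.
E° = +1.510 / 1 = +1.510 V.

+1.510 V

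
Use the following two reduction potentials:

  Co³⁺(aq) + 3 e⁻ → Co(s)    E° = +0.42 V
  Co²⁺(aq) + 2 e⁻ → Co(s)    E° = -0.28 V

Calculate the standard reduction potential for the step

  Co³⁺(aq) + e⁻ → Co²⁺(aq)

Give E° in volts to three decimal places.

+1.820 V

Sequential free energies add, so n₃E°₃ = n₁E°₁ + n₂E°₂.
With n₃ = 3, and the known step contributing 2×(-0.28) V, the unknown satisfies 1·E° = 3×(+0.42) − 2×(-0.28) = +1.820.
E° = +1.820 / 1 = +1.820 V.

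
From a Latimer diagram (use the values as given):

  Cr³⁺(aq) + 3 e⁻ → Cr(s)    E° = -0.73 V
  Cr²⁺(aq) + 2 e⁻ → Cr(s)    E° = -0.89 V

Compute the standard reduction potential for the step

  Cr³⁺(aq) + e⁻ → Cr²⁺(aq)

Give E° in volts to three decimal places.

Sequential free energies add, so n₃E°₃ = n₁E°₁ + n₂E°₂.
With n₃ = 3, and the known step contributing 2×(-0.89) V, the unknown satisfies 1·E° = 3×(-0.73) − 2×(-0.89) = -0.410.
E° = -0.410 / 1 = -0.410 V.

-0.410 V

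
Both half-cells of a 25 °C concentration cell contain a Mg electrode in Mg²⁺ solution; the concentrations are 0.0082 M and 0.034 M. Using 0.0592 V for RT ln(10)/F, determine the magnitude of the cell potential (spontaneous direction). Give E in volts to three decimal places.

+0.018 V

For a concentration cell E°cell = 0. The 0.034 M side is the cathode (reduction is favoured where [Mg²⁺] is higher).
With n = 2, E = −(0.0592/2) log([Mg²⁺]ₐₙ/[Mg²⁺]꜀ₐₜ) = −(0.0592/2) log(0.0082/0.034) = −(0.0592/2)(-0.618) = +0.018 V.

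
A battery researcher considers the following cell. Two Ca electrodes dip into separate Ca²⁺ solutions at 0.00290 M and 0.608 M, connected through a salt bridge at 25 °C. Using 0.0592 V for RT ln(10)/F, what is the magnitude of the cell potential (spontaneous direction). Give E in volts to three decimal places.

For a concentration cell E°cell = 0. The 0.608 M side is the cathode (reduction is favoured where [Ca²⁺] is higher).
With n = 2, E = −(0.0592/2) log([Ca²⁺]ₐₙ/[Ca²⁺]꜀ₐₜ) = −(0.0592/2) log(0.0029/0.608) = −(0.0592/2)(-2.322) = +0.069 V.

+0.069 V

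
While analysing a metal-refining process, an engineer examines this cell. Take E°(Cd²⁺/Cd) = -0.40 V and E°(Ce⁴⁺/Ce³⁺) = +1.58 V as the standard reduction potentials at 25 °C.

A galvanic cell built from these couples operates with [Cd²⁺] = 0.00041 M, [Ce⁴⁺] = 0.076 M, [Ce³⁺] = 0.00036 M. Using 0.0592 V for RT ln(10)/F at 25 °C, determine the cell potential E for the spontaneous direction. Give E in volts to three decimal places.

Ce⁴⁺/Ce³⁺ is the cathode (higher E°), Cd²⁺/Cd the anode: E°cell = +1.58 − (-0.40) = +1.98 V, n = 2.
Overall: 2 Ce⁴⁺(aq) + Cd(s) → 2 Ce³⁺(aq) + Cd²⁺(aq)
Q = [Ce³⁺]^2·[Cd²⁺] / ([Ce⁴⁺]^2); log Q = -8.036.
E = E° − (0.0592/n) log Q = +1.98 − (0.0592/2)(-8.036) = +2.218 V.

+2.218 V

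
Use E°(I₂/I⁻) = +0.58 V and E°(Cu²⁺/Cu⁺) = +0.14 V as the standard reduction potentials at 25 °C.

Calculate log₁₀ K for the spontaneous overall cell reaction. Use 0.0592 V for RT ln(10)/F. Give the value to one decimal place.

14.9

Cathode: I₂/I⁻; anode: Cu²⁺/Cu⁺. E°cell = +0.44 V, n = 2.
log K = nE°cell / 0.0592 = (2)(+0.44) / 0.0592 = 14.9.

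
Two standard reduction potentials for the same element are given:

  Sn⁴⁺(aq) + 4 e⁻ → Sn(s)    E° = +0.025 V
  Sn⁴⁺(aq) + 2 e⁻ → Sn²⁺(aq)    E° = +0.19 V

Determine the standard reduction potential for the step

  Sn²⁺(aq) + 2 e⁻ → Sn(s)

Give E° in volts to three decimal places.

-0.140 V

Sequential free energies add, so n₃E°₃ = n₁E°₁ + n₂E°₂.
With n₃ = 4, and the known step contributing 2×(+0.19) V, the unknown satisfies 2·E° = 4×(+0.025) − 2×(+0.19) = -0.280.
E° = -0.280 / 2 = -0.140 V.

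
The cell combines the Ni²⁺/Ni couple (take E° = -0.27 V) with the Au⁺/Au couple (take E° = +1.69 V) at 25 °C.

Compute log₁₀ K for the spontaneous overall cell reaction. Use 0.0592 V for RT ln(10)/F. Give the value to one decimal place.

Cathode: Au⁺/Au; anode: Ni²⁺/Ni. E°cell = +1.96 V, n = 2.
log K = nE°cell / 0.0592 = (2)(+1.96) / 0.0592 = 66.2.

66.2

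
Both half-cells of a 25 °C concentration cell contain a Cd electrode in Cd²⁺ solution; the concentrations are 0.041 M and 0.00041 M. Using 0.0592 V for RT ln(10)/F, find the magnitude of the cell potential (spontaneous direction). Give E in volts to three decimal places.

+0.059 V

For a concentration cell E°cell = 0. The 0.041 M side is the cathode (reduction is favoured where [Cd²⁺] is higher).
With n = 2, E = −(0.0592/2) log([Cd²⁺]ₐₙ/[Cd²⁺]꜀ₐₜ) = −(0.0592/2) log(0.00041/0.041) = −(0.0592/2)(-2.000) = +0.059 V.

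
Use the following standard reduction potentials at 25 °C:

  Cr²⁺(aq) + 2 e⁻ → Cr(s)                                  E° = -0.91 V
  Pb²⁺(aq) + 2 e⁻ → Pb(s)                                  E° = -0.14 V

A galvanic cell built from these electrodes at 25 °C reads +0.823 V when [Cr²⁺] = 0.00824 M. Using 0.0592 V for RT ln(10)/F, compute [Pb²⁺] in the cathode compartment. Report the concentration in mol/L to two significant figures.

0.51 M

Pb²⁺/Pb is the cathode, Cr²⁺/Cr the anode: E°cell = +0.77 V, n = 2.
Overall reaction: Pb²⁺(aq) + Cr(s) → Pb(s) + Cr²⁺(aq); Q = [Cr²⁺]^1/[Pb²⁺]^1.
From E = E° − (0.0592/n) log Q: log Q = (E° − E)·n/0.0592 = (+0.77 − (+0.823))·2/0.0592 = -1.7905.
So 1·log[Pb²⁺] = 1·log(0.00824) − log Q = -2.0841 − (-1.7905) = -0.2936; [Pb²⁺] = 10^(-0.2936) ≈ 0.51 M.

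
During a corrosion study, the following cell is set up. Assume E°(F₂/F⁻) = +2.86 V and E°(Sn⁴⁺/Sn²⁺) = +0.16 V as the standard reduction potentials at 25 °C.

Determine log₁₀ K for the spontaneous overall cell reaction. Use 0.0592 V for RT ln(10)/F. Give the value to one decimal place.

Cathode: F₂/F⁻; anode: Sn⁴⁺/Sn²⁺. E°cell = +2.70 V, n = 2.
log K = nE°cell / 0.0592 = (2)(+2.70) / 0.0592 = 91.2.

91.2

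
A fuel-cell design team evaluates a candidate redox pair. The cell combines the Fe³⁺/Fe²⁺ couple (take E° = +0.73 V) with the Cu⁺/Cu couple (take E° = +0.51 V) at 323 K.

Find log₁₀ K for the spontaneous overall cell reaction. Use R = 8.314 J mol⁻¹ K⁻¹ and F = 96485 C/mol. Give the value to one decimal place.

3.4

Cathode: Fe³⁺/Fe²⁺; anode: Cu⁺/Cu. E°cell = (+0.73) − (+0.51) = +0.22 V, with n = 1.
ΔG° = −nFE° = −RT ln K, so ln K = nFE°/(RT) = (1)(96485)(+0.22) / ((8.314)(323)) = 7.904.
log₁₀ K = 7.904 / ln 10 = 3.4.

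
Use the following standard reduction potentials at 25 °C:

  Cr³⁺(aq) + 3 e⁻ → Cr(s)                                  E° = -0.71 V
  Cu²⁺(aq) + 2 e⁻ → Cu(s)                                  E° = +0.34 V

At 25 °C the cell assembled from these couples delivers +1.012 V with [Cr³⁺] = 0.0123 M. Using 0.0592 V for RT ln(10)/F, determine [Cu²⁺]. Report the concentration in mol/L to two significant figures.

0.0028 M

Cu²⁺/Cu is the cathode, Cr³⁺/Cr the anode: E°cell = +1.05 V, n = 6.
Overall reaction: 3 Cu²⁺(aq) + 2 Cr(s) → 3 Cu(s) + 2 Cr³⁺(aq); Q = [Cr³⁺]^2/[Cu²⁺]^3.
From E = E° − (0.0592/n) log Q: log Q = (E° − E)·n/0.0592 = (+1.05 − (+1.012))·6/0.0592 = 3.8514.
So 3·log[Cu²⁺] = 2·log(0.0123) − log Q = -3.8202 − (3.8514) = -7.6716; log[Cu²⁺] = -7.6716 / 3 = -2.5572; [Cu²⁺] = 10^(-2.5572) ≈ 0.0028 M.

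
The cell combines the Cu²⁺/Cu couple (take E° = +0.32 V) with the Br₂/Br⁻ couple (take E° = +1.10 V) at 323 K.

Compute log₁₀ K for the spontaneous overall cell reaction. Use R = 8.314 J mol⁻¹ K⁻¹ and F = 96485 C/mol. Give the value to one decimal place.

Cathode: Br₂/Br⁻; anode: Cu²⁺/Cu. E°cell = (+1.10) − (+0.32) = +0.78 V, with n = 2.
ΔG° = −nFE° = −RT ln K, so ln K = nFE°/(RT) = (2)(96485)(+0.78) / ((8.314)(323)) = 56.050.
log₁₀ K = 56.050 / ln 10 = 24.3.

24.3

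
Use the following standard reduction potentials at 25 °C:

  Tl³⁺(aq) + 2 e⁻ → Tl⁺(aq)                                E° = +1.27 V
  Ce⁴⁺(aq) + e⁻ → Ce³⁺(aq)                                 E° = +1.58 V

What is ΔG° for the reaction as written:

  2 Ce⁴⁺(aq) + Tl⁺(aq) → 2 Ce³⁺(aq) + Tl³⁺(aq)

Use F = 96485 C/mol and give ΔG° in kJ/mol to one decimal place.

As written, Ce⁴⁺/Ce³⁺ is reduced (cathode) and Tl³⁺/Tl⁺ is oxidised (anode), so E°cell = (+1.58) − (+1.27) = +0.31 V.
Balancing electrons gives n = 2.
ΔG° = −nFE° = −(2)(96485)(+0.31) = -59,821 J = -59.8 kJ/mol.

-59.8 kJ/mol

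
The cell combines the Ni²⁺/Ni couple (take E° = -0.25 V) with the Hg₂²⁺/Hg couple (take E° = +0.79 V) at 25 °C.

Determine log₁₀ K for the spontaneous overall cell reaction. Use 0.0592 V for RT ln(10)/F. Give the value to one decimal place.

35.1

Cathode: Hg₂²⁺/Hg; anode: Ni²⁺/Ni. E°cell = +1.04 V, n = 2.
log K = nE°cell / 0.0592 = (2)(+1.04) / 0.0592 = 35.1.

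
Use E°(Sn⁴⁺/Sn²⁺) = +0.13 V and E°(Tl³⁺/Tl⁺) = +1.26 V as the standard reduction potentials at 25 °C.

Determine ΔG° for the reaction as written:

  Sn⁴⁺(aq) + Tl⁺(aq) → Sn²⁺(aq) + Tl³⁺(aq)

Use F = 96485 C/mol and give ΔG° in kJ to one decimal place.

+218.1 kJ

As written, Sn⁴⁺/Sn²⁺ is reduced (cathode) and Tl³⁺/Tl⁺ is oxidised (anode), so E°cell = (+0.13) − (+1.26) = -1.13 V.
Balancing electrons gives n = 2.
ΔG° = −nFE° = −(2)(96485)(-1.13) = 218,056 J = +218.1 kJ.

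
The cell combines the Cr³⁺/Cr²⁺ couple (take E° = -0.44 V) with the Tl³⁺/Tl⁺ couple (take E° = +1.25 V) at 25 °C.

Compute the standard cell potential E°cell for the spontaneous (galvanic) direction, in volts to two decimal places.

The Tl³⁺/Tl⁺ couple has the higher reduction potential, so it is the cathode; Cr³⁺/Cr²⁺ is oxidised at the anode.
E°cell = E°(cathode) − E°(anode) = (+1.25) − (-0.44) = +1.69 V.

+1.69 V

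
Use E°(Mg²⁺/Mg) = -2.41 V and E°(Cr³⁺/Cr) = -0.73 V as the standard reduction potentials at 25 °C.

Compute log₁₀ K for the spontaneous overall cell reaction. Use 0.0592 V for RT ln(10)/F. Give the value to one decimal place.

170.3

Cathode: Cr³⁺/Cr; anode: Mg²⁺/Mg. E°cell = +1.68 V, n = 6.
log K = nE°cell / 0.0592 = (6)(+1.68) / 0.0592 = 170.3.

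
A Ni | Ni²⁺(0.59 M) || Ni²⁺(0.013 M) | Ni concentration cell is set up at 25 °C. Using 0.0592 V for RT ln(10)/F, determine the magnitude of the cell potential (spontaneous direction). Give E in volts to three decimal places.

For a concentration cell E°cell = 0. The 0.59 M side is the cathode (reduction is favoured where [Ni²⁺] is higher).
With n = 2, E = −(0.0592/2) log([Ni²⁺]ₐₙ/[Ni²⁺]꜀ₐₜ) = −(0.0592/2) log(0.013/0.59) = −(0.0592/2)(-1.657) = +0.049 V.

+0.049 V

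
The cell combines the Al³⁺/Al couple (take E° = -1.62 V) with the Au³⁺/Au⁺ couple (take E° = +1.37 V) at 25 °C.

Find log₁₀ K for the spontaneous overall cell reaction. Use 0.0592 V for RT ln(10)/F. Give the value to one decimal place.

Cathode: Au³⁺/Au⁺; anode: Al³⁺/Al. E°cell = +2.99 V, n = 6.
log K = nE°cell / 0.0592 = (6)(+2.99) / 0.0592 = 303.0.

303.0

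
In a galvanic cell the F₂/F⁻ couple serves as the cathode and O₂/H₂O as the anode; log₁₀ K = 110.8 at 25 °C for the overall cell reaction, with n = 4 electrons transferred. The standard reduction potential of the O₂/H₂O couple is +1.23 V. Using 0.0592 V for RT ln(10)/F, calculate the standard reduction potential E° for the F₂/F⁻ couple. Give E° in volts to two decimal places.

+2.87 V

E°cell = (0.0592/n)·log K = (0.0592/4)(110.8) = +1.640 V.
Since F₂/F⁻ is the cathode and O₂/H₂O the anode, E°cell = E°(F₂/F⁻) − E°(O₂/H₂O).
So E°(F₂/F⁻) = E°cell + E°(O₂/H₂O) = +1.640 + (+1.23) = +2.87 V.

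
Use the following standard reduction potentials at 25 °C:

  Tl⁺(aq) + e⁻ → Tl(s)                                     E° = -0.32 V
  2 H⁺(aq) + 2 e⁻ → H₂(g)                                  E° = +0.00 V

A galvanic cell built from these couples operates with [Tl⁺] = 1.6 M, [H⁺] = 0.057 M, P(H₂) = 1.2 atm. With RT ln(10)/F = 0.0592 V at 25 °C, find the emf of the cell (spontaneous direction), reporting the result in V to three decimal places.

+0.232 V

H⁺/H₂ is the cathode (higher E°), Tl⁺/Tl the anode: E°cell = +0.00 − (-0.32) = +0.32 V, n = 2.
Overall: 2 H⁺(aq) + 2 Tl(s) → H₂(g) + 2 Tl⁺(aq)
Q = P(H₂)·[Tl⁺]^2 / ([H⁺]^2); log Q = 2.976.
E = E° − (0.0592/n) log Q = +0.32 − (0.0592/2)(2.976) = +0.232 V.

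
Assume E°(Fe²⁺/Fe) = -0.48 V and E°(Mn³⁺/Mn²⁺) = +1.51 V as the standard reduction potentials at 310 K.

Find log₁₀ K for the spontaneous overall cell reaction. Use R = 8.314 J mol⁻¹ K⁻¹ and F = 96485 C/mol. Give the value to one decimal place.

Cathode: Mn³⁺/Mn²⁺; anode: Fe²⁺/Fe. E°cell = (+1.51) − (-0.48) = +1.99 V, with n = 2.
ΔG° = −nFE° = −RT ln K, so ln K = nFE°/(RT) = (2)(96485)(+1.99) / ((8.314)(310)) = 148.995.
log₁₀ K = 148.995 / ln 10 = 64.7.

64.7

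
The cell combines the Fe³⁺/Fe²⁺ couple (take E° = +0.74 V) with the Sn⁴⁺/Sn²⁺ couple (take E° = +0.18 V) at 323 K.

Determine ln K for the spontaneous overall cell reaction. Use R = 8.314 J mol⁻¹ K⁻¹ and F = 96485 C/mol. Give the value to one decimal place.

Cathode: Fe³⁺/Fe²⁺; anode: Sn⁴⁺/Sn²⁺. E°cell = (+0.74) − (+0.18) = +0.56 V, with n = 2.
ΔG° = −nFE° = −RT ln K, so ln K = nFE°/(RT) = (2)(96485)(+0.56) / ((8.314)(323)) = 40.241.

40.2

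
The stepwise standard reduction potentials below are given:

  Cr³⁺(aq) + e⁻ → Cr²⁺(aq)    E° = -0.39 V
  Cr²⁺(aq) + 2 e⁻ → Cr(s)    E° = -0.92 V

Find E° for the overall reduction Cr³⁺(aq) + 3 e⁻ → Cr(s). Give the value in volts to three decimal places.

Since ΔG° = −nFE° is additive over sequential reductions, n₃E°₃ = n₁E°₁ + n₂E°₂.
E°₃ = (1×-0.39 + 2×-0.92) / 3 = (-2.230) / 3 = -0.743 V.

-0.743 V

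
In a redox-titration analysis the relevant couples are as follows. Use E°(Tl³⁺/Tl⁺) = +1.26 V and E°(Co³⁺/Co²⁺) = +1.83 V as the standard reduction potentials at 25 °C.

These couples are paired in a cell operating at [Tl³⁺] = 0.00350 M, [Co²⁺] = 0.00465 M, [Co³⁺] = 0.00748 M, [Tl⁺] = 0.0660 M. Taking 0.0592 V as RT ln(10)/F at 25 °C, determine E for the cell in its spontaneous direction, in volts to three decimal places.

Co³⁺/Co²⁺ is the cathode (higher E°), Tl³⁺/Tl⁺ the anode: E°cell = +1.83 − (+1.26) = +0.57 V, n = 2.
Overall: 2 Co³⁺(aq) + Tl⁺(aq) → 2 Co²⁺(aq) + Tl³⁺(aq)
Q = [Co²⁺]^2·[Tl³⁺] / ([Co³⁺]^2·[Tl⁺]); log Q = -1.688.
E = E° − (0.0592/n) log Q = +0.57 − (0.0592/2)(-1.688) = +0.620 V.

+0.620 V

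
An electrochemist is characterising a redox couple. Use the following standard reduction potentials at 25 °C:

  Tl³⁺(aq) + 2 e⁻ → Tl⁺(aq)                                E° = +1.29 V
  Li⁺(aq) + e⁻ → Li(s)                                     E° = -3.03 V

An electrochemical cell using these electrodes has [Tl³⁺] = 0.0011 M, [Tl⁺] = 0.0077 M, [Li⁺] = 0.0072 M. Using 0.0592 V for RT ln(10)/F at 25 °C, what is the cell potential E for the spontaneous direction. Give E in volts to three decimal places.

Tl³⁺/Tl⁺ is the cathode (higher E°), Li⁺/Li the anode: E°cell = +1.29 − (-3.03) = +4.32 V, n = 2.
Overall: Tl³⁺(aq) + 2 Li(s) → Tl⁺(aq) + 2 Li⁺(aq)
Q = [Tl⁺]·[Li⁺]^2 / ([Tl³⁺]); log Q = -3.440.
E = E° − (0.0592/n) log Q = +4.32 − (0.0592/2)(-3.440) = +4.422 V.

+4.422 V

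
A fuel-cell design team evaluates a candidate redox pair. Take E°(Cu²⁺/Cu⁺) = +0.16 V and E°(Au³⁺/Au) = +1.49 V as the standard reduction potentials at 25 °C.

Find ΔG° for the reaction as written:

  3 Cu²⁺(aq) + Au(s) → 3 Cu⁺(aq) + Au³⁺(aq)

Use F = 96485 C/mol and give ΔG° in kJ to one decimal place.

As written, Cu²⁺/Cu⁺ is reduced (cathode) and Au³⁺/Au is oxidised (anode), so E°cell = (+0.16) − (+1.49) = -1.33 V.
Balancing electrons gives n = 3.
ΔG° = −nFE° = −(3)(96485)(-1.33) = 384,975 J = +385.0 kJ.

+385.0 kJ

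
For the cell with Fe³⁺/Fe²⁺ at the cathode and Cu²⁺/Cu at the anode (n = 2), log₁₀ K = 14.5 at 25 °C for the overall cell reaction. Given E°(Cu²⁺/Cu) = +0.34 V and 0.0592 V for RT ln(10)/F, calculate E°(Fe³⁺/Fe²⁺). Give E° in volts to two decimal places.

+0.77 V

E°cell = (0.0592/n)·log K = (0.0592/2)(14.5) = +0.429 V.
Since Fe³⁺/Fe²⁺ is the cathode and Cu²⁺/Cu the anode, E°cell = E°(Fe³⁺/Fe²⁺) − E°(Cu²⁺/Cu).
So E°(Fe³⁺/Fe²⁺) = E°cell + E°(Cu²⁺/Cu) = +0.429 + (+0.34) = +0.77 V.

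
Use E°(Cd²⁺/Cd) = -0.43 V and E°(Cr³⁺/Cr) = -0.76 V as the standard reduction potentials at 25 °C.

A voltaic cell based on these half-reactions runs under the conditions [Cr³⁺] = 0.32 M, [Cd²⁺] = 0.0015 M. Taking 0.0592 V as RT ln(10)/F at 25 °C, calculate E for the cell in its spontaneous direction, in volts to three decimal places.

+0.256 V

Cd²⁺/Cd is the cathode (higher E°), Cr³⁺/Cr the anode: E°cell = -0.43 − (-0.76) = +0.33 V, n = 6.
Overall: 3 Cd²⁺(aq) + 2 Cr(s) → 3 Cd(s) + 2 Cr³⁺(aq)
Q = [Cr³⁺]^2 / ([Cd²⁺]^3); log Q = 7.482.
E = E° − (0.0592/n) log Q = +0.33 − (0.0592/6)(7.482) = +0.256 V.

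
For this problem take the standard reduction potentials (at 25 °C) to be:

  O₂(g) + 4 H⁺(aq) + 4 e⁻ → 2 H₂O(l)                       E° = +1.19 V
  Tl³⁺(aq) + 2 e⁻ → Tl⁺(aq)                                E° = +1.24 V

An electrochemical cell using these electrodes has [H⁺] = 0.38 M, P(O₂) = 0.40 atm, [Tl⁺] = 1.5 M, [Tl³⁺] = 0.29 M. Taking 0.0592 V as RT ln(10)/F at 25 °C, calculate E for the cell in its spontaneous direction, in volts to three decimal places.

Tl³⁺/Tl⁺ is the cathode (higher E°), O₂/H₂O the anode: E°cell = +1.24 − (+1.19) = +0.05 V, n = 4.
Overall: 2 Tl³⁺(aq) + 2 H₂O(l) → 2 Tl⁺(aq) + O₂(g) + 4 H⁺(aq)
Q = [Tl⁺]^2·P(O₂)·[H⁺]^4 / ([Tl³⁺]^2); log Q = -0.651.
E = E° − (0.0592/n) log Q = +0.05 − (0.0592/4)(-0.651) = +0.060 V.

+0.060 V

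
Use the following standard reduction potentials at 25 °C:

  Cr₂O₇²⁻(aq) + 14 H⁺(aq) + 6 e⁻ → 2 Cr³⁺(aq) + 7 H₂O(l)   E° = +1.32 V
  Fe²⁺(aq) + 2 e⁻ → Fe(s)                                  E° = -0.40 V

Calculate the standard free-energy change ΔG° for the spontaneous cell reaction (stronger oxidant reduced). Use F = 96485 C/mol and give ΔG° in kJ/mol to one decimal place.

Cr₂O₇²⁻/Cr³⁺ (E° = +1.32 V) is the cathode; Fe²⁺/Fe (E° = -0.40 V) is the anode, so E°cell = +1.72 V.
Balancing electrons gives n = 6 (lcm of 6 and 2).
ΔG° = −nFE° = −(6)(96485)(+1.72) = -995,725 J = -995.7 kJ/mol.

-995.7 kJ/mol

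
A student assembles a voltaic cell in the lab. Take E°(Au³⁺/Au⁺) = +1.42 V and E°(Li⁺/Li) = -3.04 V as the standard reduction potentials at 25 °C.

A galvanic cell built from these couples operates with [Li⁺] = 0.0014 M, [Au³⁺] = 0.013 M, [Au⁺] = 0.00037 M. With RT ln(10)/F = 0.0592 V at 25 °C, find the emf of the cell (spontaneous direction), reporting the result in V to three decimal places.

+4.675 V

Au³⁺/Au⁺ is the cathode (higher E°), Li⁺/Li the anode: E°cell = +1.42 − (-3.04) = +4.46 V, n = 2.
Overall: Au³⁺(aq) + 2 Li(s) → Au⁺(aq) + 2 Li⁺(aq)
Q = [Au⁺]·[Li⁺]^2 / ([Au³⁺]); log Q = -7.253.
E = E° − (0.0592/n) log Q = +4.46 − (0.0592/2)(-7.253) = +4.675 V.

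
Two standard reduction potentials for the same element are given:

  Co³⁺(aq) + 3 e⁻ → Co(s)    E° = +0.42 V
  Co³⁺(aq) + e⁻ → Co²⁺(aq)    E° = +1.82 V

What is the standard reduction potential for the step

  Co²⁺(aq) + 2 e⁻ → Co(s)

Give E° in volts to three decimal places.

-0.280 V

Sequential free energies add, so n₃E°₃ = n₁E°₁ + n₂E°₂.
With n₃ = 3, and the known step contributing 1×(+1.82) V, the unknown satisfies 2·E° = 3×(+0.42) − 1×(+1.82) = -0.560.
E° = -0.560 / 2 = -0.280 V.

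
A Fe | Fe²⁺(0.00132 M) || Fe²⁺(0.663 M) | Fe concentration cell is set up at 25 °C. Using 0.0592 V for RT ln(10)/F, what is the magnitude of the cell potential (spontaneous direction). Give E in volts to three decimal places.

For a concentration cell E°cell = 0. The 0.663 M side is the cathode (reduction is favoured where [Fe²⁺] is higher).
With n = 2, E = −(0.0592/2) log([Fe²⁺]ₐₙ/[Fe²⁺]꜀ₐₜ) = −(0.0592/2) log(0.00132/0.663) = −(0.0592/2)(-2.701) = +0.080 V.

+0.080 V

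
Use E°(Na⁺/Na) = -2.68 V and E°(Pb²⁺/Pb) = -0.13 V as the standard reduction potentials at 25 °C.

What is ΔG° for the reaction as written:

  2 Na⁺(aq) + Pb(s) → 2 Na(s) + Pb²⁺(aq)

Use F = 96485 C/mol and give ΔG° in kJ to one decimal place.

+492.1 kJ

As written, Na⁺/Na is reduced (cathode) and Pb²⁺/Pb is oxidised (anode), so E°cell = (-2.68) − (-0.13) = -2.55 V.
Balancing electrons gives n = 2.
ΔG° = −nFE° = −(2)(96485)(-2.55) = 492,073 J = +492.1 kJ.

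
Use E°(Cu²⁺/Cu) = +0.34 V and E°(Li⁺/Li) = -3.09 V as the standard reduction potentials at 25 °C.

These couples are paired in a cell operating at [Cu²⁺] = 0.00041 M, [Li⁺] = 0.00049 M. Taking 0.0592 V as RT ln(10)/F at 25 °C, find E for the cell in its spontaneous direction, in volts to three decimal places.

Cu²⁺/Cu is the cathode (higher E°), Li⁺/Li the anode: E°cell = +0.34 − (-3.09) = +3.43 V, n = 2.
Overall: Cu²⁺(aq) + 2 Li(s) → Cu(s) + 2 Li⁺(aq)
Q = [Li⁺]^2 / ([Cu²⁺]); log Q = -3.232.
E = E° − (0.0592/n) log Q = +3.43 − (0.0592/2)(-3.232) = +3.526 V.

+3.526 V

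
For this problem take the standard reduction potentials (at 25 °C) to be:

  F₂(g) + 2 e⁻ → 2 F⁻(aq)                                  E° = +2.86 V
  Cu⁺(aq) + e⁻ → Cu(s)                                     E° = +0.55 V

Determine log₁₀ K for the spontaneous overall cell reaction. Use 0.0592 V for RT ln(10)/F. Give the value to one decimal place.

78.0

Cathode: F₂/F⁻; anode: Cu⁺/Cu. E°cell = +2.31 V, n = 2.
log K = nE°cell / 0.0592 = (2)(+2.31) / 0.0592 = 78.0.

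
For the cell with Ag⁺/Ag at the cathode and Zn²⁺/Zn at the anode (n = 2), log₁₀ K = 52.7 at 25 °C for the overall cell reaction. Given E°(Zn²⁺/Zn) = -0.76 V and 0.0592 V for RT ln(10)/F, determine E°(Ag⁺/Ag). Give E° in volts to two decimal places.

E°cell = (0.0592/n)·log K = (0.0592/2)(52.7) = +1.560 V.
Since Ag⁺/Ag is the cathode and Zn²⁺/Zn the anode, E°cell = E°(Ag⁺/Ag) − E°(Zn²⁺/Zn).
So E°(Ag⁺/Ag) = E°cell + E°(Zn²⁺/Zn) = +1.560 + (-0.76) = +0.80 V.

+0.80 V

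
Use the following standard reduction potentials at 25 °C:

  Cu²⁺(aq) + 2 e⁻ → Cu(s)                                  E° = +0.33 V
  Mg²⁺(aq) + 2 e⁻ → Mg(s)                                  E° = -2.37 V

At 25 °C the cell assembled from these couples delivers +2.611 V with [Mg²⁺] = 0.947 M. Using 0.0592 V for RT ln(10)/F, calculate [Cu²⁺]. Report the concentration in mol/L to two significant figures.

Cu²⁺/Cu is the cathode, Mg²⁺/Mg the anode: E°cell = +2.70 V, n = 2.
Overall reaction: Cu²⁺(aq) + Mg(s) → Cu(s) + Mg²⁺(aq); Q = [Mg²⁺]^1/[Cu²⁺]^1.
From E = E° − (0.0592/n) log Q: log Q = (E° − E)·n/0.0592 = (+2.70 − (+2.611))·2/0.0592 = 3.0068.
So 1·log[Cu²⁺] = 1·log(0.947) − log Q = -0.0237 − (3.0068) = -3.0305; [Cu²⁺] = 10^(-3.0305) ≈ 0.00093 M.

0.00093 M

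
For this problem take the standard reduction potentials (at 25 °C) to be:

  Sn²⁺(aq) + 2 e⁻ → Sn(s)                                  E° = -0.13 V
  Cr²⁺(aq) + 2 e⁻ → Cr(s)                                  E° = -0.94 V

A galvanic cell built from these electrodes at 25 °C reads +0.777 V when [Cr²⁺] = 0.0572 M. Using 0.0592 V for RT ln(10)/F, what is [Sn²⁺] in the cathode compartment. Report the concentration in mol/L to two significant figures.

Sn²⁺/Sn is the cathode, Cr²⁺/Cr the anode: E°cell = +0.81 V, n = 2.
Overall reaction: Sn²⁺(aq) + Cr(s) → Sn(s) + Cr²⁺(aq); Q = [Cr²⁺]^1/[Sn²⁺]^1.
From E = E° − (0.0592/n) log Q: log Q = (E° − E)·n/0.0592 = (+0.81 − (+0.777))·2/0.0592 = 1.1149.
So 1·log[Sn²⁺] = 1·log(0.0572) − log Q = -1.2426 − (1.1149) = -2.3575; [Sn²⁺] = 10^(-2.3575) ≈ 0.0044 M.

0.0044 M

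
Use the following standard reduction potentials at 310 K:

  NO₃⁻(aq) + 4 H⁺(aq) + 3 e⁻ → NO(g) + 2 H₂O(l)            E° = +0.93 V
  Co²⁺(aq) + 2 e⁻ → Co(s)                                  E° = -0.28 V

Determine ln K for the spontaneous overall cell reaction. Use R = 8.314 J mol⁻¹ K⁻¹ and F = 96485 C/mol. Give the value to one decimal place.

Cathode: NO₃⁻/NO; anode: Co²⁺/Co. E°cell = (+0.93) − (-0.28) = +1.21 V, with n = 6.
ΔG° = −nFE° = −RT ln K, so ln K = nFE°/(RT) = (6)(96485)(+1.21) / ((8.314)(310)) = 271.785.

271.8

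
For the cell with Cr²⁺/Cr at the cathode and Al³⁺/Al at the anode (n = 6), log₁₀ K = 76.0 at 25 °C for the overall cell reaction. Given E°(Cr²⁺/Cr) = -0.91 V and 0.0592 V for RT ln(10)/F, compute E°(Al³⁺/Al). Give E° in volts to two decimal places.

E°cell = (0.0592/n)·log K = (0.0592/6)(76.0) = +0.750 V.
Since Cr²⁺/Cr is the cathode and Al³⁺/Al the anode, E°cell = E°(Cr²⁺/Cr) − E°(Al³⁺/Al).
So E°(Al³⁺/Al) = E°(Cr²⁺/Cr) − E°cell = (-0.91) − (+0.750) = -1.66 V.

-1.66 V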